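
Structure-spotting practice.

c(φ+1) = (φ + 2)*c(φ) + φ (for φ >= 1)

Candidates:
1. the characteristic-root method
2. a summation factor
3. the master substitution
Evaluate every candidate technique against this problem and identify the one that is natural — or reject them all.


Diagnosis: a summation factor — first-order, linear, moving coefficient φ + 2: the discrete analogue of an integrating factor handles it.
- the characteristic-root method — an index-dependent weight blocks the pure exponential ansatz.
- a summation factor — yes — fits the structure here.
- the master substitution — the recursive argument is a shift of the index, not a fixed fraction of it.


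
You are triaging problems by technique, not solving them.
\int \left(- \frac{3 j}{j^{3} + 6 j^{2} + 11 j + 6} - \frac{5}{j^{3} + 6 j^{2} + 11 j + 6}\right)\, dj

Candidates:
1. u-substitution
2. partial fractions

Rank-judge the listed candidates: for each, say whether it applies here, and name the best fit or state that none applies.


Diagnosis: partial fractions — the integrand is a proper rational function and its denominator j^{3} + 6 j^{2} + 11 j + 6 factors into distinct pieces, so it splits into simple fractions.
- u-substitution: no subexpression of the integrand pairs with its own derivative as a factor — individual terms may offer their own substitutions, but any change of variable covering the whole integral would have to be constructed from outside the expression.
- partial fractions — a fit — the right tool for this form.


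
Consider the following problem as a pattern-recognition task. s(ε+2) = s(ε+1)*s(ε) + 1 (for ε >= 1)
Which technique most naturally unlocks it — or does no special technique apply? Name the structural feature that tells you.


Verdict: no special technique — the recurrence is nonlinear in the sequence values; study it directly, no linear machinery applies.


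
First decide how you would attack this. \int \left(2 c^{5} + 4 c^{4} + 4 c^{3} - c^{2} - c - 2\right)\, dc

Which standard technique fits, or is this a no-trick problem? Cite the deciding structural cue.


Diagnosis: no special technique — the integrand is a sum of constant multiples of powers of c — integrate term by term.


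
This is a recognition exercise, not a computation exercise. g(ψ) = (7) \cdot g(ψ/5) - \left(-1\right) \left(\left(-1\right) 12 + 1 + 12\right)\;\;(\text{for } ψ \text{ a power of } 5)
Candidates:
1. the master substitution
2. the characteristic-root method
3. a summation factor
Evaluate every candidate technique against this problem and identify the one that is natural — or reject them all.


Method: the master substitution — treat m = log base 5 of ψ as the new clock: one recursion step advances m by one while ψ scales by 5.
- the master substitution: applicable, and directly so.
- the characteristic-root method — a divided-index call is not the fixed-shift linear shape that characteristic roots solve.
- a summation factor: a divided-index call is outside the fixed-shift first-order family a summation factor normalizes.


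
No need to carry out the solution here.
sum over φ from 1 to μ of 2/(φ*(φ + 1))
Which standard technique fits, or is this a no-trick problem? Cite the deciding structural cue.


Technique: telescoping — the summand 2/(φ*(φ + 1)) decomposes into fractions whose poles differ by an integer shift — the series collapses.


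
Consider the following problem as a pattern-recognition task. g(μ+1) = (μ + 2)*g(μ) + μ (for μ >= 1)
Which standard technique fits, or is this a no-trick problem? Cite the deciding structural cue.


Method: a summation factor — an index-dependent multiplier μ + 2 rules out characteristic roots; a summation factor converts it to a pure difference.


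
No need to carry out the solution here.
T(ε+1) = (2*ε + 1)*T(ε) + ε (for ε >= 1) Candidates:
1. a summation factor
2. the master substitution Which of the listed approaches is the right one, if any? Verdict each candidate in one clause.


Technique: a summation factor — it is first-order linear but the coefficient 2*ε + 1 depends on the index, so multiply through by a summation factor to telescope it.
- a summation factor: yes — fits the structure here.
- the master substitution: this is shift-type recursion, outside the divide-and-conquer template.


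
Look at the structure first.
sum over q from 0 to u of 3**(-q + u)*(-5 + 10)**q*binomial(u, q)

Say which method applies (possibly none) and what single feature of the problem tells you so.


Method: the binomial theorem — the summand is term q of a binomial expansion in (-5 + 10) and 3; the whole sum is a single power.


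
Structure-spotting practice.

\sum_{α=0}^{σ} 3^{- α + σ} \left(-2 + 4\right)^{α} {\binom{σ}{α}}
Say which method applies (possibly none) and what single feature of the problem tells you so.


Diagnosis: the binomial theorem — the summand is term α of a binomial expansion in (-2 + 4) and 3; the whole sum is a single power.


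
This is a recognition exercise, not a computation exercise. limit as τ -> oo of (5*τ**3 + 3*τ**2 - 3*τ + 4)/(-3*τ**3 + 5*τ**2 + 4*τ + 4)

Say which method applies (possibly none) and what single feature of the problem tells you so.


Diagnosis: dominant-term comparison — as τ grows, only the highest-degree terms matter — compare leading terms and read the limit off. Viewed as a single quotient this is an ∞/∞ form — an at-infinity application of l'Hôpital's rule would also resolve it; comparing leading growth reads the answer without differentiating.


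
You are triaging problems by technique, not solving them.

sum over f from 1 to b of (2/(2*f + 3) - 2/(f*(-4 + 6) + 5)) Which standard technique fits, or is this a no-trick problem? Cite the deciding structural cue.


Method: telescoping — write out three consecutive terms and watch the interior cancel: the advanced copy one term subtracts reappears as the very next term's leading piece, pair after pair.


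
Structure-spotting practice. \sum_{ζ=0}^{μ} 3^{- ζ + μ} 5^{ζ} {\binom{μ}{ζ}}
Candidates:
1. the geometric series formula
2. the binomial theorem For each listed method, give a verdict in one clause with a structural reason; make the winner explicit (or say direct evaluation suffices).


Best approach: the binomial theorem — {\binom{μ}{ζ}} weighting matched powers of 5 and 3 is the expanded form of (5 + 3)^μ — fold it back up.
- the geometric series formula — no single multiplier carries one term to the next throughout the sum.
- the binomial theorem: applicable, and directly so.


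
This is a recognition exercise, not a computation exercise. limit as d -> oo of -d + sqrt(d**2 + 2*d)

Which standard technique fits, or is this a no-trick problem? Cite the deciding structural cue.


Method: conjugate multiplication — neither sqrt(d**2 + 2*d) nor d converges alone, so rewrite their difference as a conjugate-rationalized quotient first.


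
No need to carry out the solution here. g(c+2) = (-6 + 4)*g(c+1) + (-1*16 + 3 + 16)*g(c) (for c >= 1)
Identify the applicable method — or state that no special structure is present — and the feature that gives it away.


Method: the characteristic-root method — constant coefficients and linearity mean the ansatz r^c reduces it to solving the characteristic polynomial.


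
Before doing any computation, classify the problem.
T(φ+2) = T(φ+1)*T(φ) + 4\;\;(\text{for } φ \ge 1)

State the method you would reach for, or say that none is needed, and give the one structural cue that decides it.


Technique: no special technique — the unknown enters the rule nonlinearly, not as a weighted sum — no linear method is even well-posed.


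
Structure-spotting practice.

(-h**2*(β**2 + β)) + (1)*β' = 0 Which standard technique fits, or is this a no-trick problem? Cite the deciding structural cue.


Diagnosis: separation of variables — the slope splits multiplicatively: h**2 carrying all h-dependence times β**2 + β carrying all β-dependence — separate and integrate. A Bernoulli rewrite would carry it as the equation stands — separating the variables needs no rearrangement either.


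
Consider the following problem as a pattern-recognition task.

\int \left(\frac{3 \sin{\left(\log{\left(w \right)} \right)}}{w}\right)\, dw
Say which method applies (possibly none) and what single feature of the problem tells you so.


Verdict: u-substitution — read it as f(\log{\left(w \right)}) times a constant multiple of d(\log{\left(w \right)}): one substitution, u = \log{\left(w \right)}, finishes it.


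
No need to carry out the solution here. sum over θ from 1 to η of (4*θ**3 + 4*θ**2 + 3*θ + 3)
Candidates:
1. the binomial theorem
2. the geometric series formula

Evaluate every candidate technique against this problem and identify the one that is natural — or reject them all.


Verdict: no special technique — this is bookkeeping, not technique: standard formulas for sums of constant-multiple powers of θ apply termwise.
- the binomial theorem: the terms do not reassemble into a binomial power.
- the geometric series formula — no single multiplier carries one term to the next throughout the sum.


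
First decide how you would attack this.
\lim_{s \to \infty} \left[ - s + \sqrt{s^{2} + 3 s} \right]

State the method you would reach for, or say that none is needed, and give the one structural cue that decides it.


Diagnosis: conjugate multiplication — neither \sqrt{s^{2} + 3 s} nor s converges alone, so rewrite their difference as a conjugate-rationalized quotient first.


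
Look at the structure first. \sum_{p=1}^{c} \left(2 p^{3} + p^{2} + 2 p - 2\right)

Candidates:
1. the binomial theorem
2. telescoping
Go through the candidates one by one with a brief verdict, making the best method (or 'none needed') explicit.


Technique: no special technique — nothing telescopes and nothing is geometric; polynomial terms in p sum term by term.
- the binomial theorem — no binomial coefficients pair with matched powers.
- telescoping: neither a shifted-difference shape nor integer-spaced poles are present.


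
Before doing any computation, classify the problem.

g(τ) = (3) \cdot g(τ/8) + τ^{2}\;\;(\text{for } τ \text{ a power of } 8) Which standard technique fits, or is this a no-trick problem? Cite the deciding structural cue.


Technique: the master substitution — the argument shrinks by the factor 8, so measure the index on a logarithmic scale and the recursion becomes a shift.


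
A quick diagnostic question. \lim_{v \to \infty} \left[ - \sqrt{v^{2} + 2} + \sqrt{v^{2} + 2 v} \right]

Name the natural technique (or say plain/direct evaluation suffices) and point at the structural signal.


Diagnosis: conjugate multiplication — neither \sqrt{v^{2} + 2 v} nor \sqrt{v^{2} + 2} converges alone, so rewrite their difference as a conjugate-rationalized quotient first.


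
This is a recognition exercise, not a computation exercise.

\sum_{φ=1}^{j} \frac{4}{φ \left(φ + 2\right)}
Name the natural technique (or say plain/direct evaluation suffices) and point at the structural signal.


Diagnosis: telescoping — \frac{4}{φ \left(φ + 2\right)} decomposes into shift-paired simple fractions; the series telescopes to finitely many boundary pieces.


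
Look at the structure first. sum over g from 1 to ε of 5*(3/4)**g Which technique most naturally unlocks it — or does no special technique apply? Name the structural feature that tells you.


Method: the geometric series formula — consecutive terms stand in a fixed index-free ratio — the geometric sum formula closes it.


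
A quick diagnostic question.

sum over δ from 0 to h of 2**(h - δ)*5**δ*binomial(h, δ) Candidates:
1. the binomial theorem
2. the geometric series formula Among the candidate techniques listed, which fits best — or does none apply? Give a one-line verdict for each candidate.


Verdict: the binomial theorem — binomial coefficients against complementary powers of 5 and 2: recognize the binomial expansion and resum.
- the binomial theorem — applies; the problem has the shape this method handles.
- the geometric series formula — dividing successive terms gives an index-dependent quantity, not a constant.


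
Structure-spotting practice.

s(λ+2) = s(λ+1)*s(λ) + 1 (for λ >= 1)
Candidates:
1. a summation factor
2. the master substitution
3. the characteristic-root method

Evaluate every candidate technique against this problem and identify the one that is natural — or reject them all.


Best approach: no special technique — each new value is a nonlinear function of earlier ones — scaling arguments and superposition both fail.
- a summation factor — no summation factor applies — the rule is not linear in the sequence values.
- the master substitution — no fixed divisor shrinks the index between calls.
- the characteristic-root method — the recursion is nonlinear in the sequence values, so no linear-modes ansatz applies.


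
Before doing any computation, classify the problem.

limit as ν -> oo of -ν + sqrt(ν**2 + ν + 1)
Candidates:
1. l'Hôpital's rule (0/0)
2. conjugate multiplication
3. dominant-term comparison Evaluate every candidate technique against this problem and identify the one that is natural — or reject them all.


Verdict: conjugate multiplication — divergence minus divergence hides a finite answer — expose it by pairing sqrt(ν**2 + ν + 1) - ν with its conjugate.
- l'Hôpital's rule (0/0) — substitution produces ∞ − ∞ rather than a vanishing quotient; the rule needs a 0/0 ratio to act on.
- conjugate multiplication — a fit — the right tool for this form.
- dominant-term comparison — this limit is not decided by comparing leading-term growth at infinity.


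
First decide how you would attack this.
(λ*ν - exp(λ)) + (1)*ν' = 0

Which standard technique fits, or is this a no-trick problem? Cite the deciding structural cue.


Diagnosis: a linear integrating factor — arrange it as ν' + λ·ν = (the forcing term) and the integrating factor does the rest.


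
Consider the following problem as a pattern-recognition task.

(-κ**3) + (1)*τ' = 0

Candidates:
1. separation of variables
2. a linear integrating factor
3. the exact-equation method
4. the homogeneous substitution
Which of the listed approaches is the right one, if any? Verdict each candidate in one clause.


Method: no special technique — the slope is a pure function of κ; integrate both sides and be done.
- separation of variables — with no unknown in the slope, separating variables is a formality — the equation integrates directly.
- a linear integrating factor — the linear template holds only trivially here (the unknown is absent, so the coefficient is zero) — the method is not the natural label.
- the exact-equation method: the unknown never enters the equation — exactness holds emptily, with nothing for the method to add.
- the homogeneous substitution: the slope changes under joint rescaling, failing the degree-zero test.


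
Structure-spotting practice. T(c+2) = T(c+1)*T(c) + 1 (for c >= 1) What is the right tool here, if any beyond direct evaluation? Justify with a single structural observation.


Verdict: no special technique — the map from one term to the next is curved, not linear, so linear closed-form machinery does not attach.


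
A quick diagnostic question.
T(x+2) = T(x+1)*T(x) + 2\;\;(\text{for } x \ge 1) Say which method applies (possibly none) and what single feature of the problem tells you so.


Best approach: no special technique — each new value is a nonlinear function of earlier ones — scaling arguments and superposition both fail.


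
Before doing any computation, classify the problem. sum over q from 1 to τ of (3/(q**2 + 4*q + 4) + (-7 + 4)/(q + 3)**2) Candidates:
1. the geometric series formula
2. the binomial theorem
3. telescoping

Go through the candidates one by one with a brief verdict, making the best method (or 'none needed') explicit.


Diagnosis: telescoping — the summand is built as 3/(q**2 + 4*q + 4) minus its own successor — adjacent terms annihilate down the line.
- the geometric series formula: dividing successive terms gives an index-dependent quantity, not a constant.
- the binomial theorem: there is no pair of bases whose matched powers would reassemble into a single binomial power.
- telescoping — applies; the problem has the shape this method handles.


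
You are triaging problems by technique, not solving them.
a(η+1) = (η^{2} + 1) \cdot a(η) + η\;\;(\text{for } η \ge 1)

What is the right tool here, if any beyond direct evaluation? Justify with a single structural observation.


Technique: a summation factor — rescale the sequence by the product of the weights η^{2} + 1 so far — the recurrence collapses to a plain running sum.


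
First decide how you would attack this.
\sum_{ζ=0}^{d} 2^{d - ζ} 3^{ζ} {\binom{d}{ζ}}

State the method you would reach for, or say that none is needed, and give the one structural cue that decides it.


Technique: the binomial theorem — {\binom{d}{ζ}} weighting matched powers of 3 and 2 is the expanded form of (3 + 2)^d — fold it back up.


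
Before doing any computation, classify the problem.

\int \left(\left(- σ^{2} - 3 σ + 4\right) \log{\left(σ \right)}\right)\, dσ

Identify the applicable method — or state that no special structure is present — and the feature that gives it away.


Method: integration by parts — choose u = \log{\left(σ \right)}: one derivative turns the logarithm algebraic, and the remaining factor - σ^{2} - 3 σ + 4 integrates term by term under the power rule.


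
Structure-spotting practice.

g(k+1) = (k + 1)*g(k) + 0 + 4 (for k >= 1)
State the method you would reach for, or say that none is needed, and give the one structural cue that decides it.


Verdict: a summation factor — normalize by the running product of k + 1: the left side becomes a difference, and differences sum.


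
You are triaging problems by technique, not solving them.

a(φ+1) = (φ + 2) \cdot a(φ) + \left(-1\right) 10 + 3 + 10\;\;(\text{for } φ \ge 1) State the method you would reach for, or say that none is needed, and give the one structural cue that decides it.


Method: a summation factor — with the index-dependent coefficient φ + 2, dividing by the cumulative product turns the left side into a pure difference.


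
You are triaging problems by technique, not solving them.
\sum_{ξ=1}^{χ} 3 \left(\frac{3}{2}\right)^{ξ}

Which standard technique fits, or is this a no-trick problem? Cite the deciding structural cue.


Method: the geometric series formula — each summand is the previous one scaled by \frac{3}{2}; that constant multiplier is itself the geometric structure.


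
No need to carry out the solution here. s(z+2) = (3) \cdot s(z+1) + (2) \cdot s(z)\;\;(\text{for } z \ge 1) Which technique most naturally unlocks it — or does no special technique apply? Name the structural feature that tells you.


Best approach: the characteristic-root method — linear, homogeneous, constant coefficients: solutions of the form r^z exist — find the roots of the characteristic polynomial.


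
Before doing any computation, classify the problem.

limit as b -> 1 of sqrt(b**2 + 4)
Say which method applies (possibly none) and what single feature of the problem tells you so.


Method: no special technique — the expression is continuous at 1 — substitute and evaluate; no indeterminate form appears.


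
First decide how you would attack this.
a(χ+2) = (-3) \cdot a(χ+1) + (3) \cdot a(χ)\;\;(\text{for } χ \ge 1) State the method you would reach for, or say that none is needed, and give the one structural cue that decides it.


Verdict: the characteristic-root method — this is the constant-coefficient homogeneous case — the whole solution in χ reduces to a polynomial's roots.


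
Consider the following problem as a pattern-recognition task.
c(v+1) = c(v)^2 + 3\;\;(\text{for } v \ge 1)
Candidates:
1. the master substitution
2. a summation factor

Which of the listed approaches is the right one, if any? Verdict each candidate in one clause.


Diagnosis: no special technique — nonlinear feedback in the recursion rules out every root- or factor-based technique.
- the master substitution — with no divided-index recursive call, reindexing by powers of a base buys nothing.
- a summation factor: no summation factor applies — the rule is not linear in the sequence values.


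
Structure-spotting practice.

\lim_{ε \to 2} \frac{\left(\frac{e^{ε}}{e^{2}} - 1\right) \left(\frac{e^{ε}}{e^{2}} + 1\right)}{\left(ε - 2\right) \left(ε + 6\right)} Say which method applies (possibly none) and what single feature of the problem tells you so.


Technique: l'Hôpital's rule (0/0) — both numerator and denominator vanish at 2: the genuine 0/0 indeterminate that l'Hôpital exists for. A first-order expansion at the point is an equally standard path; the rule packages it.


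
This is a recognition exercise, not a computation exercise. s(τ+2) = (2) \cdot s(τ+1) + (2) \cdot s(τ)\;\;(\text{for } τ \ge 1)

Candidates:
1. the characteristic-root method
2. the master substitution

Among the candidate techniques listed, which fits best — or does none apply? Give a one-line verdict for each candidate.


Diagnosis: the characteristic-root method — fixed numeric weights on consecutive terms and no forcing term added: the root method in its home territory.
- the characteristic-root method: applicable, and directly so.
- the master substitution — no fixed divisor shrinks the index between calls.


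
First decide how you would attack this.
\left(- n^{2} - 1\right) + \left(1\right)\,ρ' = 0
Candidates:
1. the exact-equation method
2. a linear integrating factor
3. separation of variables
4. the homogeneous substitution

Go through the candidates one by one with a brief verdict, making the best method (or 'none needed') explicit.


Best approach: no special technique — with ρ absent the equation is not coupled at all: direct integration in n.
- the exact-equation method: the unknown never enters the equation — exactness holds emptily, with nothing for the method to add.
- a linear integrating factor — the linear template holds only trivially here (the unknown is absent, so the coefficient is zero) — the method is not the natural label.
- separation of variables — separation is only trivially available — with the unknown absent from the slope this is a direct integration, not a separation problem.
- the homogeneous substitution — the slope changes under joint rescaling, failing the degree-zero test.


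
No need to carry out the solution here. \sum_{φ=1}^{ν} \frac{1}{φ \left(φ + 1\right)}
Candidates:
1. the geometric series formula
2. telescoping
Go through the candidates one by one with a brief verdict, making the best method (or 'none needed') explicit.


Technique: telescoping — integer-spaced poles in \frac{1}{φ \left(φ + 1\right)} are the telescoping signature in disguise.
- the geometric series formula: no single multiplier carries one term to the next throughout the sum.
- telescoping — yes, a natural case for it.


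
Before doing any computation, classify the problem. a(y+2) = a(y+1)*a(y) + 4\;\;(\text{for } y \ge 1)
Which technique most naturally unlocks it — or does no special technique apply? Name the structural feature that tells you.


Diagnosis: no special technique — the update rule curves (it is not linear in the unknown sequence), so no superposition-based closed form attaches — iterate or study it directly.


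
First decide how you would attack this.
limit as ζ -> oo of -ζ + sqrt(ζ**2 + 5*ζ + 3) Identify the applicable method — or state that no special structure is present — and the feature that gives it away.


Method: conjugate multiplication — turning the difference into a conjugate-rationalized ratio makes the limit readable.


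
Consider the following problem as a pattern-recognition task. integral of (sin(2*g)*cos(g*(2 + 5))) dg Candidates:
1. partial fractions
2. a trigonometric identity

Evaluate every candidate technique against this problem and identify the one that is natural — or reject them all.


Technique: a trigonometric identity — cross-frequency products like sin(2*g)*cos(g*(2 + 5)) are the textbook product-to-sum case — the identity converts them to directly integrable sinusoids.
- partial fractions — there is no rational-function structure to decompose.
- a trigonometric identity: applicable, and directly so.


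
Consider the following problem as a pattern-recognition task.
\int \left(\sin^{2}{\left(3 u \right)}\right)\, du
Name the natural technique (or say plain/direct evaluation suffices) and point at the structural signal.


Technique: a trigonometric identity — \sin^{2}{\left(3 u \right)} is an even power — the power-reduction identity rewrites it into first-degree cosines.


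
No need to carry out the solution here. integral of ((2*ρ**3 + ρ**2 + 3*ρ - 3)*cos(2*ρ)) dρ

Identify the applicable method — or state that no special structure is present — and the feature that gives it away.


Diagnosis: integration by parts — the integrand splits as 2*ρ**3 + ρ**2 + 3*ρ - 3 times cos(2*ρ) — repeatedly differentiating the polynomial part kills it, which is the parts ladder.


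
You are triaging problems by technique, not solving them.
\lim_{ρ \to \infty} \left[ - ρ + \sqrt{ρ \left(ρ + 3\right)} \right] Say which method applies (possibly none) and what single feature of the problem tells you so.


Method: conjugate multiplication — neither \sqrt{ρ \left(ρ + 3\right)} nor ρ converges alone, so rewrite their difference as a conjugate-rationalized quotient first.


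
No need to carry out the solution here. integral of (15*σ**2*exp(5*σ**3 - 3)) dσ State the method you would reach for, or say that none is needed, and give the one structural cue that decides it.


Method: u-substitution — the only nontrivial dependence routes through 5*σ**3 - 3, whose derivative supplies the leftover factor up to a constant multiple — u = 5*σ**3 - 3 flattens it.


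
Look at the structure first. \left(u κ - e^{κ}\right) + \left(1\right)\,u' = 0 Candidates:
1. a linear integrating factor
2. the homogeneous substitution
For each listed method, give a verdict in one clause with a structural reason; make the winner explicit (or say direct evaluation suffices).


Method: a linear integrating factor — first power of u, nonzero forcing: the integrating-factor recipe applies verbatim with p = κ.
- a linear integrating factor: applies; the problem has the shape this method handles.
- the homogeneous substitution — the slope changes under joint rescaling, failing the degree-zero test.


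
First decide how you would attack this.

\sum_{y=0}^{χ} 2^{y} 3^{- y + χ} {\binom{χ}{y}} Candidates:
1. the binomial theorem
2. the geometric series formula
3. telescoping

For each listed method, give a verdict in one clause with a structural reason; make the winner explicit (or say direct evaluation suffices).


Verdict: the binomial theorem — terms weighting {\binom{χ}{y}} against matched powers of 2 and 3 reassemble into (2 + 3)^χ by the binomial theorem.
- the binomial theorem: yes, a natural case for it.
- the geometric series formula: there is no constant term-to-term ratio.
- telescoping — in the displayed form, no term reappears at a neighboring index to cancel against.


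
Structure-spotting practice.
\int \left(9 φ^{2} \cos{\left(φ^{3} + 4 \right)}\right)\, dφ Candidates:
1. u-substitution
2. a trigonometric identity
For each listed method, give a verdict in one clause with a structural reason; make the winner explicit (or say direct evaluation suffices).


Verdict: u-substitution — structure check: outer function, inner expression φ^{3} + 4, inner derivative as a factor — the classic u = φ^{3} + 4 pattern.
- u-substitution: yes, a natural case for it.
- a trigonometric identity: there is no trigonometric structure whose rewriting would simplify the integrand.


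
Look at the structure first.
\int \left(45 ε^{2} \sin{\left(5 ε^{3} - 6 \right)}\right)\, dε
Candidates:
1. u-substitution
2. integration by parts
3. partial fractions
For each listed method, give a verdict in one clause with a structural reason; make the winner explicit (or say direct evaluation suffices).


Best approach: u-substitution — structure check: outer function, inner expression 5 ε^{3} - 6, inner derivative as a factor — the classic u = 5 ε^{3} - 6 pattern.
- u-substitution: applicable, and directly so.
- integration by parts: the non-polynomial partner is not one of the parts kernels — exp, sine, or cosine with a degree-1 argument, or a logarithm.
- partial fractions: the expression is not a ratio of polynomials that decomposes further.


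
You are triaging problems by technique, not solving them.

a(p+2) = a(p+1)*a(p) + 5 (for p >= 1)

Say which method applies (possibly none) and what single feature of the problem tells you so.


Verdict: no special technique — the unknown sequence enters the update nonlinearly, so no linear method fits the recurrence as written — direct iteration remains.


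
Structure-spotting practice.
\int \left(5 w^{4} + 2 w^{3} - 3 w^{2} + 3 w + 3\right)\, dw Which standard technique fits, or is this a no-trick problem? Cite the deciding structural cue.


Method: no special technique — scan for structure and find none: constant multiples of powers of w, integrate directly.


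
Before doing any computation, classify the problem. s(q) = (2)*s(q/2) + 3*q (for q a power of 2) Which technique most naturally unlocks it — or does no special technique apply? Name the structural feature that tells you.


Verdict: the master substitution — treat m = log base 2 of q as the new clock: one recursion step advances m by one while q scales by 2.


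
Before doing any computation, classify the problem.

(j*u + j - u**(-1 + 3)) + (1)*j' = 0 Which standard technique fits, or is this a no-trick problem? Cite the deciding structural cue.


Best approach: a linear integrating factor — linear in the unknown with genuine forcing: multiply through by the exponential of the integrated coefficient and the left side closes into one derivative.


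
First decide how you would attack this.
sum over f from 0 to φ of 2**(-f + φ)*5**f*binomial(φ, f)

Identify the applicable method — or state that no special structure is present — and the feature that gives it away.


Diagnosis: the binomial theorem — the summand is term f of a binomial expansion in 5 and 2; the whole sum is a single power.


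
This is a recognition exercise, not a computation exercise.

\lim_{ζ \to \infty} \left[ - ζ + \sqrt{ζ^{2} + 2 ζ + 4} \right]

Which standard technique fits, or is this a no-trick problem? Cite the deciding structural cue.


Verdict: conjugate multiplication — neither \sqrt{ζ^{2} + 2 ζ + 4} nor ζ converges alone, so rewrite their difference as a conjugate-rationalized quotient first.


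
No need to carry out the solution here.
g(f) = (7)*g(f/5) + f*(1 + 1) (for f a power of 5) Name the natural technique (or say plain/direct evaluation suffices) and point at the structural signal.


Technique: the master substitution — the index is divided (f/5), not shifted — substitute f = 5^m to straighten it into a shift recurrence.


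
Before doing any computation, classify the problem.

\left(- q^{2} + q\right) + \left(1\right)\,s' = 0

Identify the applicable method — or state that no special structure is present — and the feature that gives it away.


Verdict: no special technique — with s absent the equation is not coupled at all: direct integration in q.


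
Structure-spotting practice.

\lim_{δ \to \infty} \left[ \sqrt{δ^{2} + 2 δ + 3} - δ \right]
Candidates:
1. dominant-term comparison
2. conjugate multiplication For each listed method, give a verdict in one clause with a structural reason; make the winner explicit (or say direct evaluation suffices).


Diagnosis: conjugate multiplication — two divergent pieces with a minus sign between them and a radical in the mix: rationalize \sqrt{δ^{2} + 2 δ + 3} - δ before any limit law applies.
- dominant-term comparison — this is not a rational comparison of growth rates at infinity.
- conjugate multiplication — a fit — the right tool for this form.


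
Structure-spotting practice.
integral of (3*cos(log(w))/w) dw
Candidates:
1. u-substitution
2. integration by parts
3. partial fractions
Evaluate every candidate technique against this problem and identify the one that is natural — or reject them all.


Verdict: u-substitution — collected, the integrand has one factor that is, up to a constant, the derivative of an inner expression the rest depends on — substitute for that inner expression.
- u-substitution: yes — fits the structure here.
- integration by parts: there is no nonconstant-polynomial-times-kernel split with an exp, sine, cosine (degree-1 argument), or logarithm partner.
- partial fractions — there is no rational-function structure to decompose.


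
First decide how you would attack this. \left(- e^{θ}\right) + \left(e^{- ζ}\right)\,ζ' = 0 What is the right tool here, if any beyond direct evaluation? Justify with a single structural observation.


Verdict: separation of variables — one side of the product carries the independent variable, the other the unknown — the textbook separation shape. The equation is exact as it stands too — a potential function exists — though separation reads the split structure directly.


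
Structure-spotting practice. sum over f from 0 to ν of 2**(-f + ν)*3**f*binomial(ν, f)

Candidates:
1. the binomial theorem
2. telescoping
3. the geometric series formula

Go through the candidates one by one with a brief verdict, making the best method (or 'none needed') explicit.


Verdict: the binomial theorem — the summand is term f of a binomial expansion in 3 and 2; the whole sum is a single power.
- the binomial theorem: applicable, and directly so.
- telescoping: the summand is not presented as a shifted difference — a telescoping rewrite may exist, but the displayed structure does not offer one.
- the geometric series formula — there is no constant term-to-term ratio.


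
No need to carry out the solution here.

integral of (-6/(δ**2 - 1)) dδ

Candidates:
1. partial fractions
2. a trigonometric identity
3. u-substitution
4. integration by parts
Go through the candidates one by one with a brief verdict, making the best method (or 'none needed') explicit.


Diagnosis: partial fractions — with δ**2 - 1 factorable and the degree on top strictly smaller, simple-fraction decomposition is immediate.
- partial fractions — yes, a natural case for it.
- a trigonometric identity: no sine or cosine appears, so there is nothing for a trigonometric identity to act on.
- u-substitution: no subexpression of the integrand serves as a whole-integral substitution inner — individual terms may offer their own, but none carries its derivative as a factor of the full integrand; a working change of variable would have to be constructed from outside the expression.
- integration by parts: no split into a nonconstant polynomial times one of the standard kernels — exp, sine, or cosine of a linear argument, or a logarithm — applies here.


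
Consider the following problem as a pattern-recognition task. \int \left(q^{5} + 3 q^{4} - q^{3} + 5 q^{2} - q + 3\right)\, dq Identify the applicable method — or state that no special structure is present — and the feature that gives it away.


Verdict: no special technique — the integrand is a sum of constant multiples of powers of q — integrate term by term.


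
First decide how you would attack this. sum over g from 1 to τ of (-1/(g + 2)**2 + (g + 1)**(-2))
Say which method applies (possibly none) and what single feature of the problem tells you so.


Best approach: telescoping — each term adds (g + 1)**(-2) and subtracts the same expression advanced one index; that subtracted piece cancels against the next term's added copy — only the boundary terms survive.


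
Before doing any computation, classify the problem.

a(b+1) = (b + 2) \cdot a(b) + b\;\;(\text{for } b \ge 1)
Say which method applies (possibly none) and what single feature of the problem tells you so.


Best approach: a summation factor — the coefficient b + 2 drifts with the index, so no fixed root exists; normalizing by the cumulative product telescopes it.


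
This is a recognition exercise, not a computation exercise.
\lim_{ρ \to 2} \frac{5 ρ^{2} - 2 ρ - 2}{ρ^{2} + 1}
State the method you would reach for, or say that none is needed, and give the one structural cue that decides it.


Best approach: no special technique — the expression is continuous at the evaluation point — substitute directly; no indeterminate form appears.


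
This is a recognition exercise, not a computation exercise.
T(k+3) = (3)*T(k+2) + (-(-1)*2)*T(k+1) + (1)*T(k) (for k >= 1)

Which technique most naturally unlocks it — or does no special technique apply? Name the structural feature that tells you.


Best approach: the characteristic-root method — every coefficient is a fixed number and the forcing is zero — substitute r^k and read off the root equation.


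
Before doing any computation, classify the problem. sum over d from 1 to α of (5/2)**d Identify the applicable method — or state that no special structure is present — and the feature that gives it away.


Diagnosis: the geometric series formula — consecutive terms stand in a fixed index-free ratio — the geometric sum formula closes it.


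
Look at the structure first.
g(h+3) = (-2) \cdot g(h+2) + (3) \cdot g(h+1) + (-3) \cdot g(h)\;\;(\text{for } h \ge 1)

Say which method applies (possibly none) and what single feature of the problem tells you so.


Technique: the characteristic-root method — the recurrence is linear and homogeneous with constant coefficients, so the ansatz r^h turns it into a polynomial equation for r.


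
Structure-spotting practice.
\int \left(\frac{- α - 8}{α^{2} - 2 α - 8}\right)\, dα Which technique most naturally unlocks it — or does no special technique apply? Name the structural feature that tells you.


Method: partial fractions — the bottom, α^{2} - 2 α - 8, comes apart into simple factors, and a proper rational function over split factors decomposes.


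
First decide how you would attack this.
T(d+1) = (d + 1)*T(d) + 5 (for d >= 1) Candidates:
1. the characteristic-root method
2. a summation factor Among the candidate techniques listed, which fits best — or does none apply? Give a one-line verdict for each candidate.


Diagnosis: a summation factor — the coefficient d + 1 drifts with the index, so no fixed root exists; normalizing by the cumulative product telescopes it.
- the characteristic-root method — an index-dependent weight blocks the pure exponential ansatz.
- a summation factor: a fit — the right tool for this form.


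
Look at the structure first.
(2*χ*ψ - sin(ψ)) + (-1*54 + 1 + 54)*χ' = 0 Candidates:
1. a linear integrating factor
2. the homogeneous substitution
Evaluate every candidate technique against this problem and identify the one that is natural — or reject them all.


Verdict: a linear integrating factor — linear in the unknown with genuine forcing: multiply through by the exponential of the integrated coefficient and the left side closes into one derivative.
- a linear integrating factor — applies; the problem has the shape this method handles.
- the homogeneous substitution — the slope is not a function of the ratio of the variables alone.
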